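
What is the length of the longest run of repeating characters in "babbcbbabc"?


Input: "babbcbbabc"
Scanning for longest run:
  Position 1 ('a'): new char, reset run to 1
  Position 2 ('b'): new char, reset run to 1
  Position 3 ('b'): continues run of 'b', length=2
  Position 4 ('c'): new char, reset run to 1
  Position 5 ('b'): new char, reset run to 1
  Position 6 ('b'): continues run of 'b', length=2
  Position 7 ('a'): new char, reset run to 1
  Position 8 ('b'): new char, reset run to 1
  Position 9 ('c'): new char, reset run to 1
Longest run: 'b' with length 2

2


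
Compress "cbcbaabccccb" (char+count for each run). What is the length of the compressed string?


Input: cbcbaabccccb
Runs:
  'c' x 1 => "c1"
  'b' x 1 => "b1"
  'c' x 1 => "c1"
  'b' x 1 => "b1"
  'a' x 2 => "a2"
  'b' x 1 => "b1"
  'c' x 4 => "c4"
  'b' x 1 => "b1"
Compressed: "c1b1c1b1a2b1c4b1"
Compressed length: 16

16


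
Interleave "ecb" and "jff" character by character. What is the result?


Interleaving "ecb" and "jff":
  Position 0: 'e' from first, 'j' from second => "ej"
  Position 1: 'c' from first, 'f' from second => "cf"
  Position 2: 'b' from first, 'f' from second => "bf"
Result: ejcfbf

ejcfbf


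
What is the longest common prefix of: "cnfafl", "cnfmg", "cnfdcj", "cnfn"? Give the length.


Words: cnfafl, cnfmg, cnfdcj, cnfn
  Position 0: all 'c' => match
  Position 1: all 'n' => match
  Position 2: all 'f' => match
  Position 3: ('a', 'm', 'd', 'n') => mismatch, stop
LCP = "cnf" (length 3)

3


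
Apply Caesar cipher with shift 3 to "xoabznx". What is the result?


Caesar cipher: shift "xoabznx" by 3
  'x' (pos 23) + 3 = pos 0 = 'a'
  'o' (pos 14) + 3 = pos 17 = 'r'
  'a' (pos 0) + 3 = pos 3 = 'd'
  'b' (pos 1) + 3 = pos 4 = 'e'
  'z' (pos 25) + 3 = pos 2 = 'c'
  'n' (pos 13) + 3 = pos 16 = 'q'
  'x' (pos 23) + 3 = pos 0 = 'a'
Result: ardecqa

ardecqa


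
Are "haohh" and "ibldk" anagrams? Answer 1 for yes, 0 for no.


Strings: "haohh", "ibldk"
Sorted first:  ahhho
Sorted second: bdikl
Differ at position 0: 'a' vs 'b' => not anagrams

0


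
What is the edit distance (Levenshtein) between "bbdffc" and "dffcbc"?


Computing edit distance: "bbdffc" -> "dffcbc"
DP table:
           d    f    f    c    b    c
      0    1    2    3    4    5    6
  b   1    1    2    3    4    4    5
  b   2    2    2    3    4    4    5
  d   3    2    3    3    4    5    5
  f   4    3    2    3    4    5    6
  f   5    4    3    2    3    4    5
  c   6    5    4    3    2    3    4
Edit distance = dp[6][6] = 4

4


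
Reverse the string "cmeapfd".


Input: cmeapfd
Reading characters right to left:
  Position 6: 'd'
  Position 5: 'f'
  Position 4: 'p'
  Position 3: 'a'
  Position 2: 'e'
  Position 1: 'm'
  Position 0: 'c'
Reversed: dfpaemc

dfpaemc


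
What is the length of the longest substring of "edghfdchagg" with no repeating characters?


Input: "edghfdchagg"
Sliding window (track last position of each char):
  Position 0 ('e'): window [0,0] length 1 -- new best
  Position 1 ('d'): window [0,1] length 2 -- new best
  Position 2 ('g'): window [0,2] length 3 -- new best
  Position 3 ('h'): window [0,3] length 4 -- new best
  Position 4 ('f'): window [0,4] length 5 -- new best
  Position 5 ('d'): repeat (last at 1), move window start to 2
  Position 5 ('d'): window [2,5] length 4
  Position 6 ('c'): window [2,6] length 5
  Position 7 ('h'): repeat (last at 3), move window start to 4
  Position 7 ('h'): window [4,7] length 4
  Position 8 ('a'): window [4,8] length 5
  Position 9 ('g'): window [4,9] length 6 -- new best
  Position 10 ('g'): repeat (last at 9), move window start to 10
  Position 10 ('g'): window [10,10] length 1
Longest substring with no repeats: "fdchag" with length 6

6


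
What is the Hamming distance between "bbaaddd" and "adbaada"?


Comparing "bbaaddd" and "adbaada" position by position:
  Position 0: 'b' vs 'a' => differ
  Position 1: 'b' vs 'd' => differ
  Position 2: 'a' vs 'b' => differ
  Position 3: 'a' vs 'a' => same
  Position 4: 'd' vs 'a' => differ
  Position 5: 'd' vs 'd' => same
  Position 6: 'd' vs 'a' => differ
Total differences (Hamming distance): 5

5


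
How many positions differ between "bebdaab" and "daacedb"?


Comparing "bebdaab" and "daacedb" position by position:
  Position 0: 'b' vs 'd' => DIFFER
  Position 1: 'e' vs 'a' => DIFFER
  Position 2: 'b' vs 'a' => DIFFER
  Position 3: 'd' vs 'c' => DIFFER
  Position 4: 'a' vs 'e' => DIFFER
  Position 5: 'a' vs 'd' => DIFFER
  Position 6: 'b' vs 'b' => same
Positions that differ: 6

6


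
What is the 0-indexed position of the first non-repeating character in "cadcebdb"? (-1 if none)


Input: cadcebdb
Character frequencies:
  'a': 1
  'b': 2
  'c': 2
  'd': 2
  'e': 1
Scanning left to right for freq == 1:
  Position 0 ('c'): freq=2, skip
  Position 1 ('a'): unique! => answer = 1

1


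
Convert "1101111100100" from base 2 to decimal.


Input: "1101111100100" in base 2
Positional expansion:
  Digit '1' (value 1) x 2^12 = 4096
  Digit '1' (value 1) x 2^11 = 2048
  Digit '0' (value 0) x 2^10 = 0
  Digit '1' (value 1) x 2^9 = 512
  Digit '1' (value 1) x 2^8 = 256
  Digit '1' (value 1) x 2^7 = 128
  Digit '1' (value 1) x 2^6 = 64
  Digit '1' (value 1) x 2^5 = 32
  Digit '0' (value 0) x 2^4 = 0
  Digit '0' (value 0) x 2^3 = 0
  Digit '1' (value 1) x 2^2 = 4
  Digit '0' (value 0) x 2^1 = 0
  Digit '0' (value 0) x 2^0 = 0
Sum = 7140

7140


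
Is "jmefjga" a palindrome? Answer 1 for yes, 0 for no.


Input: jmefjga
Reversed: agjfemj
  Compare pos 0 ('j') with pos 6 ('a'): MISMATCH
  Compare pos 1 ('m') with pos 5 ('g'): MISMATCH
  Compare pos 2 ('e') with pos 4 ('j'): MISMATCH
Result: not a palindrome

0


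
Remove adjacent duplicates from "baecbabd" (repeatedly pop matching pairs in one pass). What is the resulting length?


Input: baecbabd
Stack-based adjacent duplicate removal:
  Read 'b': push. Stack: b
  Read 'a': push. Stack: ba
  Read 'e': push. Stack: bae
  Read 'c': push. Stack: baec
  Read 'b': push. Stack: baecb
  Read 'a': push. Stack: baecba
  Read 'b': push. Stack: baecbab
  Read 'd': push. Stack: baecbabd
Final stack: "baecbabd" (length 8)

8


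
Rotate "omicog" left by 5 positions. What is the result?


Input: "omicog", rotate left by 5
First 5 characters: "omico"
Remaining characters: "g"
Concatenate remaining + first: "g" + "omico" = "gomico"

gomico


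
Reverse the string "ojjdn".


Input: ojjdn
Reading characters right to left:
  Position 4: 'n'
  Position 3: 'd'
  Position 2: 'j'
  Position 1: 'j'
  Position 0: 'o'
Reversed: ndjjo

ndjjo


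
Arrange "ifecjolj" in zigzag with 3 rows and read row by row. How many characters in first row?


Zigzag "ifecjolj" into 3 rows:
Placing characters:
  'i' => row 0
  'f' => row 1
  'e' => row 2
  'c' => row 1
  'j' => row 0
  'o' => row 1
  'l' => row 2
  'j' => row 1
Rows:
  Row 0: "ij"
  Row 1: "fcoj"
  Row 2: "el"
First row length: 2

2


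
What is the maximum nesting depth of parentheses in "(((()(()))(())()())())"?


Input: "(((()(()))(())()())())"
Tracking depth:
  Position 0 '(': depth becomes 1
  Position 1 '(': depth becomes 2
  Position 2 '(': depth becomes 3
  Position 3 '(': depth becomes 4
  Position 4 ')': depth becomes 3
  Position 5 '(': depth becomes 4
  Position 6 '(': depth becomes 5
  Position 7 ')': depth becomes 4
  Position 8 ')': depth becomes 3
  Position 9 ')': depth becomes 2
  Position 10 '(': depth becomes 3
  Position 11 '(': depth becomes 4
  Position 12 ')': depth becomes 3
  Position 13 ')': depth becomes 2
  Position 14 '(': depth becomes 3
  Position 15 ')': depth becomes 2
  Position 16 '(': depth becomes 3
  Position 17 ')': depth becomes 2
  Position 18 ')': depth becomes 1
  Position 19 '(': depth becomes 2
  Position 20 ')': depth becomes 1
  Position 21 ')': depth becomes 0
Maximum depth reached: 5

5


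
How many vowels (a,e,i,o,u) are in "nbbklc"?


Input: nbbklc
Checking each character:
  'n' at position 0: consonant
  'b' at position 1: consonant
  'b' at position 2: consonant
  'k' at position 3: consonant
  'l' at position 4: consonant
  'c' at position 5: consonant
Total vowels: 0

0


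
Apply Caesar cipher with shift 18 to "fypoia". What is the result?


Caesar cipher: shift "fypoia" by 18
  'f' (pos 5) + 18 = pos 23 = 'x'
  'y' (pos 24) + 18 = pos 16 = 'q'
  'p' (pos 15) + 18 = pos 7 = 'h'
  'o' (pos 14) + 18 = pos 6 = 'g'
  'i' (pos 8) + 18 = pos 0 = 'a'
  'a' (pos 0) + 18 = pos 18 = 's'
Result: xqhgas

xqhgas


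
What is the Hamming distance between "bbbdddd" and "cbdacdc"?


Comparing "bbbdddd" and "cbdacdc" position by position:
  Position 0: 'b' vs 'c' => differ
  Position 1: 'b' vs 'b' => same
  Position 2: 'b' vs 'd' => differ
  Position 3: 'd' vs 'a' => differ
  Position 4: 'd' vs 'c' => differ
  Position 5: 'd' vs 'd' => same
  Position 6: 'd' vs 'c' => differ
Total differences (Hamming distance): 5

5


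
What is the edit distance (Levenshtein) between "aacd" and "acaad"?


Computing edit distance: "aacd" -> "acaad"
DP table:
           a    c    a    a    d
      0    1    2    3    4    5
  a   1    0    1    2    3    4
  a   2    1    1    1    2    3
  c   3    2    1    2    2    3
  d   4    3    2    2    3    2
Edit distance = dp[4][5] = 2

2


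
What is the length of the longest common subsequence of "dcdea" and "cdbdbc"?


LCS of "dcdea" and "cdbdbc"
DP table:
           c    d    b    d    b    c
      0    0    0    0    0    0    0
  d   0    0    1    1    1    1    1
  c   0    1    1    1    1    1    2
  d   0    1    2    2    2    2    2
  e   0    1    2    2    2    2    2
  a   0    1    2    2    2    2    2
LCS length = dp[5][6] = 2

2


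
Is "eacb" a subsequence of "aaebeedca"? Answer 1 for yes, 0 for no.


Check if "eacb" is a subsequence of "aaebeedca"
Greedy scan:
  Position 0 ('a'): no match needed
  Position 1 ('a'): no match needed
  Position 2 ('e'): matches sub[0] = 'e'
  Position 3 ('b'): no match needed
  Position 4 ('e'): no match needed
  Position 5 ('e'): no match needed
  Position 6 ('d'): no match needed
  Position 7 ('c'): no match needed
  Position 8 ('a'): matches sub[1] = 'a'
Only matched 2/4 characters => not a subsequence

0


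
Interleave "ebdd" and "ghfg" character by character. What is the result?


Interleaving "ebdd" and "ghfg":
  Position 0: 'e' from first, 'g' from second => "eg"
  Position 1: 'b' from first, 'h' from second => "bh"
  Position 2: 'd' from first, 'f' from second => "df"
  Position 3: 'd' from first, 'g' from second => "dg"
Result: egbhdfdg

egbhdfdg


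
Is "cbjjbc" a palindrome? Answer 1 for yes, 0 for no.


Input: cbjjbc
Reversed: cbjjbc
  Compare pos 0 ('c') with pos 5 ('c'): match
  Compare pos 1 ('b') with pos 4 ('b'): match
  Compare pos 2 ('j') with pos 3 ('j'): match
Result: palindrome

1


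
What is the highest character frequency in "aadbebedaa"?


Input: aadbebedaa
Character counts:
  'a': 4
  'b': 2
  'd': 2
  'e': 2
Maximum frequency: 4

4


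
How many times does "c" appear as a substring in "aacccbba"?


Searching for "c" in "aacccbba"
Scanning each position:
  Position 0: "a" => no
  Position 1: "a" => no
  Position 2: "c" => MATCH
  Position 3: "c" => MATCH
  Position 4: "c" => MATCH
  Position 5: "b" => no
  Position 6: "b" => no
  Position 7: "a" => no
Total occurrences: 3

3


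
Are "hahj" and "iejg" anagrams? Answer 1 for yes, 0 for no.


Strings: "hahj", "iejg"
Sorted first:  ahhj
Sorted second: egij
Differ at position 0: 'a' vs 'e' => not anagrams

0


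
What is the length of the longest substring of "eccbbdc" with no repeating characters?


Input: "eccbbdc"
Sliding window (track last position of each char):
  Position 0 ('e'): window [0,0] length 1 -- new best
  Position 1 ('c'): window [0,1] length 2 -- new best
  Position 2 ('c'): repeat (last at 1), move window start to 2
  Position 2 ('c'): window [2,2] length 1
  Position 3 ('b'): window [2,3] length 2
  Position 4 ('b'): repeat (last at 3), move window start to 4
  Position 4 ('b'): window [4,4] length 1
  Position 5 ('d'): window [4,5] length 2
  Position 6 ('c'): window [4,6] length 3 -- new best
Longest substring with no repeats: "bdc" with length 3

3


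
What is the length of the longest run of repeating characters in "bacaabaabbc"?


Input: "bacaabaabbc"
Scanning for longest run:
  Position 1 ('a'): new char, reset run to 1
  Position 2 ('c'): new char, reset run to 1
  Position 3 ('a'): new char, reset run to 1
  Position 4 ('a'): continues run of 'a', length=2
  Position 5 ('b'): new char, reset run to 1
  Position 6 ('a'): new char, reset run to 1
  Position 7 ('a'): continues run of 'a', length=2
  Position 8 ('b'): new char, reset run to 1
  Position 9 ('b'): continues run of 'b', length=2
  Position 10 ('c'): new char, reset run to 1
Longest run: 'a' with length 2

2


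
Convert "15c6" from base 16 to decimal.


Input: "15c6" in base 16
Positional expansion:
  Digit '1' (value 1) x 16^3 = 4096
  Digit '5' (value 5) x 16^2 = 1280
  Digit 'c' (value 12) x 16^1 = 192
  Digit '6' (value 6) x 16^0 = 6
Sum = 5574

5574


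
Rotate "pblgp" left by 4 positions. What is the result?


Input: "pblgp", rotate left by 4
First 4 characters: "pblg"
Remaining characters: "p"
Concatenate remaining + first: "p" + "pblg" = "ppblg"

ppblg


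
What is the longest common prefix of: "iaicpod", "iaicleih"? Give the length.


Words: iaicpod, iaicleih
  Position 0: all 'i' => match
  Position 1: all 'a' => match
  Position 2: all 'i' => match
  Position 3: all 'c' => match
  Position 4: ('p', 'l') => mismatch, stop
LCP = "iaic" (length 4)

4


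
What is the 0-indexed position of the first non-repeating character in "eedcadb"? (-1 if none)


Input: eedcadb
Character frequencies:
  'a': 1
  'b': 1
  'c': 1
  'd': 2
  'e': 2
Scanning left to right for freq == 1:
  Position 0 ('e'): freq=2, skip
  Position 1 ('e'): freq=2, skip
  Position 2 ('d'): freq=2, skip
  Position 3 ('c'): unique! => answer = 3

3


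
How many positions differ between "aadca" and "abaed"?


Comparing "aadca" and "abaed" position by position:
  Position 0: 'a' vs 'a' => same
  Position 1: 'a' vs 'b' => DIFFER
  Position 2: 'd' vs 'a' => DIFFER
  Position 3: 'c' vs 'e' => DIFFER
  Position 4: 'a' vs 'd' => DIFFER
Positions that differ: 4

4


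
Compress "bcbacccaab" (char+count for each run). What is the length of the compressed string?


Input: bcbacccaab
Runs:
  'b' x 1 => "b1"
  'c' x 1 => "c1"
  'b' x 1 => "b1"
  'a' x 1 => "a1"
  'c' x 3 => "c3"
  'a' x 2 => "a2"
  'b' x 1 => "b1"
Compressed: "b1c1b1a1c3a2b1"
Compressed length: 14

14


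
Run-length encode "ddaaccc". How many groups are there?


Input: ddaaccc
Scanning for consecutive runs:
  Group 1: 'd' x 2 (positions 0-1)
  Group 2: 'a' x 2 (positions 2-3)
  Group 3: 'c' x 3 (positions 4-6)
Total groups: 3

3


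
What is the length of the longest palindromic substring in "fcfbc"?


Input: "fcfbc"
Checking substrings for palindromes:
  [0:3] "fcf" (len 3) => palindrome
Longest palindromic substring: "fcf" with length 3

3


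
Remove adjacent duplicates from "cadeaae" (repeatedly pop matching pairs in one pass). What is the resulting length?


Input: cadeaae
Stack-based adjacent duplicate removal:
  Read 'c': push. Stack: c
  Read 'a': push. Stack: ca
  Read 'd': push. Stack: cad
  Read 'e': push. Stack: cade
  Read 'a': push. Stack: cadea
  Read 'a': matches stack top 'a' => pop. Stack: cade
  Read 'e': matches stack top 'e' => pop. Stack: cad
Final stack: "cad" (length 3)

3


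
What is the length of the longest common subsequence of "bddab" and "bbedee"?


LCS of "bddab" and "bbedee"
DP table:
           b    b    e    d    e    e
      0    0    0    0    0    0    0
  b   0    1    1    1    1    1    1
  d   0    1    1    1    2    2    2
  d   0    1    1    1    2    2    2
  a   0    1    1    1    2    2    2
  b   0    1    2    2    2    2    2
LCS length = dp[5][6] = 2

2


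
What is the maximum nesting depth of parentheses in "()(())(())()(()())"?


Input: "()(())(())()(()())"
Tracking depth:
  Position 0 '(': depth becomes 1
  Position 1 ')': depth becomes 0
  Position 2 '(': depth becomes 1
  Position 3 '(': depth becomes 2
  Position 4 ')': depth becomes 1
  Position 5 ')': depth becomes 0
  Position 6 '(': depth becomes 1
  Position 7 '(': depth becomes 2
  Position 8 ')': depth becomes 1
  Position 9 ')': depth becomes 0
  Position 10 '(': depth becomes 1
  Position 11 ')': depth becomes 0
  Position 12 '(': depth becomes 1
  Position 13 '(': depth becomes 2
  Position 14 ')': depth becomes 1
  Position 15 '(': depth becomes 2
  Position 16 ')': depth becomes 1
  Position 17 ')': depth becomes 0
Maximum depth reached: 2

2


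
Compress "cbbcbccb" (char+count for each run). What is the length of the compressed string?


Input: cbbcbccb
Runs:
  'c' x 1 => "c1"
  'b' x 2 => "b2"
  'c' x 1 => "c1"
  'b' x 1 => "b1"
  'c' x 2 => "c2"
  'b' x 1 => "b1"
Compressed: "c1b2c1b1c2b1"
Compressed length: 12

12


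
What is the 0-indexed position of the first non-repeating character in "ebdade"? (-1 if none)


Input: ebdade
Character frequencies:
  'a': 1
  'b': 1
  'd': 2
  'e': 2
Scanning left to right for freq == 1:
  Position 0 ('e'): freq=2, skip
  Position 1 ('b'): unique! => answer = 1

1


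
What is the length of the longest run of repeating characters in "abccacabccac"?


Input: "abccacabccac"
Scanning for longest run:
  Position 1 ('b'): new char, reset run to 1
  Position 2 ('c'): new char, reset run to 1
  Position 3 ('c'): continues run of 'c', length=2
  Position 4 ('a'): new char, reset run to 1
  Position 5 ('c'): new char, reset run to 1
  Position 6 ('a'): new char, reset run to 1
  Position 7 ('b'): new char, reset run to 1
  Position 8 ('c'): new char, reset run to 1
  Position 9 ('c'): continues run of 'c', length=2
  Position 10 ('a'): new char, reset run to 1
  Position 11 ('c'): new char, reset run to 1
Longest run: 'c' with length 2

2


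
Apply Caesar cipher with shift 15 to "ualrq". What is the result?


Caesar cipher: shift "ualrq" by 15
  'u' (pos 20) + 15 = pos 9 = 'j'
  'a' (pos 0) + 15 = pos 15 = 'p'
  'l' (pos 11) + 15 = pos 0 = 'a'
  'r' (pos 17) + 15 = pos 6 = 'g'
  'q' (pos 16) + 15 = pos 5 = 'f'
Result: jpagf

jpagf


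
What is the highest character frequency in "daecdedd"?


Input: daecdedd
Character counts:
  'a': 1
  'c': 1
  'd': 4
  'e': 2
Maximum frequency: 4

4


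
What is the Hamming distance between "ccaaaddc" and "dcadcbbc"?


Comparing "ccaaaddc" and "dcadcbbc" position by position:
  Position 0: 'c' vs 'd' => differ
  Position 1: 'c' vs 'c' => same
  Position 2: 'a' vs 'a' => same
  Position 3: 'a' vs 'd' => differ
  Position 4: 'a' vs 'c' => differ
  Position 5: 'd' vs 'b' => differ
  Position 6: 'd' vs 'b' => differ
  Position 7: 'c' vs 'c' => same
Total differences (Hamming distance): 5

5


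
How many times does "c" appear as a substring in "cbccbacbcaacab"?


Searching for "c" in "cbccbacbcaacab"
Scanning each position:
  Position 0: "c" => MATCH
  Position 1: "b" => no
  Position 2: "c" => MATCH
  Position 3: "c" => MATCH
  Position 4: "b" => no
  Position 5: "a" => no
  Position 6: "c" => MATCH
  Position 7: "b" => no
  Position 8: "c" => MATCH
  Position 9: "a" => no
  Position 10: "a" => no
  Position 11: "c" => MATCH
  Position 12: "a" => no
  Position 13: "b" => no
Total occurrences: 6

6


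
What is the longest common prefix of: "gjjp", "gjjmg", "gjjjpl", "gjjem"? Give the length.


Words: gjjp, gjjmg, gjjjpl, gjjem
  Position 0: all 'g' => match
  Position 1: all 'j' => match
  Position 2: all 'j' => match
  Position 3: ('p', 'm', 'j', 'e') => mismatch, stop
LCP = "gjj" (length 3)

3


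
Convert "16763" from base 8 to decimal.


Input: "16763" in base 8
Positional expansion:
  Digit '1' (value 1) x 8^4 = 4096
  Digit '6' (value 6) x 8^3 = 3072
  Digit '7' (value 7) x 8^2 = 448
  Digit '6' (value 6) x 8^1 = 48
  Digit '3' (value 3) x 8^0 = 3
Sum = 7667

7667


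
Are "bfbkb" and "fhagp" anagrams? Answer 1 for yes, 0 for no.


Strings: "bfbkb", "fhagp"
Sorted first:  bbbfk
Sorted second: afghp
Differ at position 0: 'b' vs 'a' => not anagrams

0


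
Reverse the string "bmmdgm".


Input: bmmdgm
Reading characters right to left:
  Position 5: 'm'
  Position 4: 'g'
  Position 3: 'd'
  Position 2: 'm'
  Position 1: 'm'
  Position 0: 'b'
Reversed: mgdmmb

mgdmmb


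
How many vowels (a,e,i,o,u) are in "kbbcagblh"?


Input: kbbcagblh
Checking each character:
  'k' at position 0: consonant
  'b' at position 1: consonant
  'b' at position 2: consonant
  'c' at position 3: consonant
  'a' at position 4: vowel (running total: 1)
  'g' at position 5: consonant
  'b' at position 6: consonant
  'l' at position 7: consonant
  'h' at position 8: consonant
Total vowels: 1

1


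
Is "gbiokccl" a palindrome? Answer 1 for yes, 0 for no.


Input: gbiokccl
Reversed: lcckoibg
  Compare pos 0 ('g') with pos 7 ('l'): MISMATCH
  Compare pos 1 ('b') with pos 6 ('c'): MISMATCH
  Compare pos 2 ('i') with pos 5 ('c'): MISMATCH
  Compare pos 3 ('o') with pos 4 ('k'): MISMATCH
Result: not a palindrome

0


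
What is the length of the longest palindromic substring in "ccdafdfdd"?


Input: "ccdafdfdd"
Checking substrings for palindromes:
  [4:7] "fdf" (len 3) => palindrome
  [5:8] "dfd" (len 3) => palindrome
  [0:2] "cc" (len 2) => palindrome
  [7:9] "dd" (len 2) => palindrome
Longest palindromic substring: "fdf" with length 3

3


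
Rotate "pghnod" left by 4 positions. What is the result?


Input: "pghnod", rotate left by 4
First 4 characters: "pghn"
Remaining characters: "od"
Concatenate remaining + first: "od" + "pghn" = "odpghn"

odpghn


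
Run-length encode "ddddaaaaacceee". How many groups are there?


Input: ddddaaaaacceee
Scanning for consecutive runs:
  Group 1: 'd' x 4 (positions 0-3)
  Group 2: 'a' x 5 (positions 4-8)
  Group 3: 'c' x 2 (positions 9-10)
  Group 4: 'e' x 3 (positions 11-13)
Total groups: 4

4


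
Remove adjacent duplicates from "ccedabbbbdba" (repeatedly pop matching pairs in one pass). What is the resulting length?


Input: ccedabbbbdba
Stack-based adjacent duplicate removal:
  Read 'c': push. Stack: c
  Read 'c': matches stack top 'c' => pop. Stack: (empty)
  Read 'e': push. Stack: e
  Read 'd': push. Stack: ed
  Read 'a': push. Stack: eda
  Read 'b': push. Stack: edab
  Read 'b': matches stack top 'b' => pop. Stack: eda
  Read 'b': push. Stack: edab
  Read 'b': matches stack top 'b' => pop. Stack: eda
  Read 'd': push. Stack: edad
  Read 'b': push. Stack: edadb
  Read 'a': push. Stack: edadba
Final stack: "edadba" (length 6)

6


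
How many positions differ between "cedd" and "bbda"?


Comparing "cedd" and "bbda" position by position:
  Position 0: 'c' vs 'b' => DIFFER
  Position 1: 'e' vs 'b' => DIFFER
  Position 2: 'd' vs 'd' => same
  Position 3: 'd' vs 'a' => DIFFER
Positions that differ: 3

3


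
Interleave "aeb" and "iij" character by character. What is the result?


Interleaving "aeb" and "iij":
  Position 0: 'a' from first, 'i' from second => "ai"
  Position 1: 'e' from first, 'i' from second => "ei"
  Position 2: 'b' from first, 'j' from second => "bj"
Result: aieibj

aieibj


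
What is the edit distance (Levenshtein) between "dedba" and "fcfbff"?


Computing edit distance: "dedba" -> "fcfbff"
DP table:
           f    c    f    b    f    f
      0    1    2    3    4    5    6
  d   1    1    2    3    4    5    6
  e   2    2    2    3    4    5    6
  d   3    3    3    3    4    5    6
  b   4    4    4    4    3    4    5
  a   5    5    5    5    4    4    5
Edit distance = dp[5][6] = 5

5


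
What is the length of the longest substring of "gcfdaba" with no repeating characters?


Input: "gcfdaba"
Sliding window (track last position of each char):
  Position 0 ('g'): window [0,0] length 1 -- new best
  Position 1 ('c'): window [0,1] length 2 -- new best
  Position 2 ('f'): window [0,2] length 3 -- new best
  Position 3 ('d'): window [0,3] length 4 -- new best
  Position 4 ('a'): window [0,4] length 5 -- new best
  Position 5 ('b'): window [0,5] length 6 -- new best
  Position 6 ('a'): repeat (last at 4), move window start to 5
  Position 6 ('a'): window [5,6] length 2
Longest substring with no repeats: "gcfdab" with length 6

6


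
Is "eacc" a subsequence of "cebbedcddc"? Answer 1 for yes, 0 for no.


Check if "eacc" is a subsequence of "cebbedcddc"
Greedy scan:
  Position 0 ('c'): no match needed
  Position 1 ('e'): matches sub[0] = 'e'
  Position 2 ('b'): no match needed
  Position 3 ('b'): no match needed
  Position 4 ('e'): no match needed
  Position 5 ('d'): no match needed
  Position 6 ('c'): no match needed
  Position 7 ('d'): no match needed
  Position 8 ('d'): no match needed
  Position 9 ('c'): no match needed
Only matched 1/4 characters => not a subsequence

0


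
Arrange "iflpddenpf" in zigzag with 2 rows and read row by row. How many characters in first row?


Zigzag "iflpddenpf" into 2 rows:
Placing characters:
  'i' => row 0
  'f' => row 1
  'l' => row 0
  'p' => row 1
  'd' => row 0
  'd' => row 1
  'e' => row 0
  'n' => row 1
  'p' => row 0
  'f' => row 1
Rows:
  Row 0: "ildep"
  Row 1: "fpdnf"
First row length: 5

5


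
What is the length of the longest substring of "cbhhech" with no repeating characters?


Input: "cbhhech"
Sliding window (track last position of each char):
  Position 0 ('c'): window [0,0] length 1 -- new best
  Position 1 ('b'): window [0,1] length 2 -- new best
  Position 2 ('h'): window [0,2] length 3 -- new best
  Position 3 ('h'): repeat (last at 2), move window start to 3
  Position 3 ('h'): window [3,3] length 1
  Position 4 ('e'): window [3,4] length 2
  Position 5 ('c'): window [3,5] length 3
  Position 6 ('h'): repeat (last at 3), move window start to 4
  Position 6 ('h'): window [4,6] length 3
Longest substring with no repeats: "cbh" with length 3

3


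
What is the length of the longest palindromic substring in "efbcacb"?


Input: "efbcacb"
Checking substrings for palindromes:
  [2:7] "bcacb" (len 5) => palindrome
  [3:6] "cac" (len 3) => palindrome
Longest palindromic substring: "bcacb" with length 5

5


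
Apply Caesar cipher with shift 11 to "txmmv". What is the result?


Caesar cipher: shift "txmmv" by 11
  't' (pos 19) + 11 = pos 4 = 'e'
  'x' (pos 23) + 11 = pos 8 = 'i'
  'm' (pos 12) + 11 = pos 23 = 'x'
  'm' (pos 12) + 11 = pos 23 = 'x'
  'v' (pos 21) + 11 = pos 6 = 'g'
Result: eixxg

eixxg


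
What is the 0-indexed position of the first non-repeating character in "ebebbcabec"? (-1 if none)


Input: ebebbcabec
Character frequencies:
  'a': 1
  'b': 4
  'c': 2
  'e': 3
Scanning left to right for freq == 1:
  Position 0 ('e'): freq=3, skip
  Position 1 ('b'): freq=4, skip
  Position 2 ('e'): freq=3, skip
  Position 3 ('b'): freq=4, skip
  Position 4 ('b'): freq=4, skip
  Position 5 ('c'): freq=2, skip
  Position 6 ('a'): unique! => answer = 6

6


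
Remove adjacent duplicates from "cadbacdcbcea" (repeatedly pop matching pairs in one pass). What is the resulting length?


Input: cadbacdcbcea
Stack-based adjacent duplicate removal:
  Read 'c': push. Stack: c
  Read 'a': push. Stack: ca
  Read 'd': push. Stack: cad
  Read 'b': push. Stack: cadb
  Read 'a': push. Stack: cadba
  Read 'c': push. Stack: cadbac
  Read 'd': push. Stack: cadbacd
  Read 'c': push. Stack: cadbacdc
  Read 'b': push. Stack: cadbacdcb
  Read 'c': push. Stack: cadbacdcbc
  Read 'e': push. Stack: cadbacdcbce
  Read 'a': push. Stack: cadbacdcbcea
Final stack: "cadbacdcbcea" (length 12)

12


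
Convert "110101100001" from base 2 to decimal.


Input: "110101100001" in base 2
Positional expansion:
  Digit '1' (value 1) x 2^11 = 2048
  Digit '1' (value 1) x 2^10 = 1024
  Digit '0' (value 0) x 2^9 = 0
  Digit '1' (value 1) x 2^8 = 256
  Digit '0' (value 0) x 2^7 = 0
  Digit '1' (value 1) x 2^6 = 64
  Digit '1' (value 1) x 2^5 = 32
  Digit '0' (value 0) x 2^4 = 0
  Digit '0' (value 0) x 2^3 = 0
  Digit '0' (value 0) x 2^2 = 0
  Digit '0' (value 0) x 2^1 = 0
  Digit '1' (value 1) x 2^0 = 1
Sum = 3425

3425


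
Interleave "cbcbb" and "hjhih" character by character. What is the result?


Interleaving "cbcbb" and "hjhih":
  Position 0: 'c' from first, 'h' from second => "ch"
  Position 1: 'b' from first, 'j' from second => "bj"
  Position 2: 'c' from first, 'h' from second => "ch"
  Position 3: 'b' from first, 'i' from second => "bi"
  Position 4: 'b' from first, 'h' from second => "bh"
Result: chbjchbibh

chbjchbibh


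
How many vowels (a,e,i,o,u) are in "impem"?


Input: impem
Checking each character:
  'i' at position 0: vowel (running total: 1)
  'm' at position 1: consonant
  'p' at position 2: consonant
  'e' at position 3: vowel (running total: 2)
  'm' at position 4: consonant
Total vowels: 2

2


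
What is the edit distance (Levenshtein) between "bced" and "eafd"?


Computing edit distance: "bced" -> "eafd"
DP table:
           e    a    f    d
      0    1    2    3    4
  b   1    1    2    3    4
  c   2    2    2    3    4
  e   3    2    3    3    4
  d   4    3    3    4    3
Edit distance = dp[4][4] = 3

3


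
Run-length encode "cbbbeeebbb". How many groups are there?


Input: cbbbeeebbb
Scanning for consecutive runs:
  Group 1: 'c' x 1 (positions 0-0)
  Group 2: 'b' x 3 (positions 1-3)
  Group 3: 'e' x 3 (positions 4-6)
  Group 4: 'b' x 3 (positions 7-9)
Total groups: 4

4


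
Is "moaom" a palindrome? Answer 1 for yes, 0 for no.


Input: moaom
Reversed: moaom
  Compare pos 0 ('m') with pos 4 ('m'): match
  Compare pos 1 ('o') with pos 3 ('o'): match
Result: palindrome

1


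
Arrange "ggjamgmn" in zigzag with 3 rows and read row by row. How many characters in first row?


Zigzag "ggjamgmn" into 3 rows:
Placing characters:
  'g' => row 0
  'g' => row 1
  'j' => row 2
  'a' => row 1
  'm' => row 0
  'g' => row 1
  'm' => row 2
  'n' => row 1
Rows:
  Row 0: "gm"
  Row 1: "gagn"
  Row 2: "jm"
First row length: 2

2


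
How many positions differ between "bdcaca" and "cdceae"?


Comparing "bdcaca" and "cdceae" position by position:
  Position 0: 'b' vs 'c' => DIFFER
  Position 1: 'd' vs 'd' => same
  Position 2: 'c' vs 'c' => same
  Position 3: 'a' vs 'e' => DIFFER
  Position 4: 'c' vs 'a' => DIFFER
  Position 5: 'a' vs 'e' => DIFFER
Positions that differ: 4

4


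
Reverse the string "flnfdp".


Input: flnfdp
Reading characters right to left:
  Position 5: 'p'
  Position 4: 'd'
  Position 3: 'f'
  Position 2: 'n'
  Position 1: 'l'
  Position 0: 'f'
Reversed: pdfnlf

pdfnlf


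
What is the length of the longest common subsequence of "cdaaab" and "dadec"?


LCS of "cdaaab" and "dadec"
DP table:
           d    a    d    e    c
      0    0    0    0    0    0
  c   0    0    0    0    0    1
  d   0    1    1    1    1    1
  a   0    1    2    2    2    2
  a   0    1    2    2    2    2
  a   0    1    2    2    2    2
  b   0    1    2    2    2    2
LCS length = dp[6][5] = 2

2


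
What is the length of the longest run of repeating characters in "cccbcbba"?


Input: "cccbcbba"
Scanning for longest run:
  Position 1 ('c'): continues run of 'c', length=2
  Position 2 ('c'): continues run of 'c', length=3
  Position 3 ('b'): new char, reset run to 1
  Position 4 ('c'): new char, reset run to 1
  Position 5 ('b'): new char, reset run to 1
  Position 6 ('b'): continues run of 'b', length=2
  Position 7 ('a'): new char, reset run to 1
Longest run: 'c' with length 3

3


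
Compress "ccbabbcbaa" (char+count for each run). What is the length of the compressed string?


Input: ccbabbcbaa
Runs:
  'c' x 2 => "c2"
  'b' x 1 => "b1"
  'a' x 1 => "a1"
  'b' x 2 => "b2"
  'c' x 1 => "c1"
  'b' x 1 => "b1"
  'a' x 2 => "a2"
Compressed: "c2b1a1b2c1b1a2"
Compressed length: 14

14


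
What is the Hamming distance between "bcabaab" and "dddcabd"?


Comparing "bcabaab" and "dddcabd" position by position:
  Position 0: 'b' vs 'd' => differ
  Position 1: 'c' vs 'd' => differ
  Position 2: 'a' vs 'd' => differ
  Position 3: 'b' vs 'c' => differ
  Position 4: 'a' vs 'a' => same
  Position 5: 'a' vs 'b' => differ
  Position 6: 'b' vs 'd' => differ
Total differences (Hamming distance): 6

6


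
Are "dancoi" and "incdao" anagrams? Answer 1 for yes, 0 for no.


Strings: "dancoi", "incdao"
Sorted first:  acdino
Sorted second: acdino
Sorted forms match => anagrams

1


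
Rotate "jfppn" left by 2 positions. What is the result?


Input: "jfppn", rotate left by 2
First 2 characters: "jf"
Remaining characters: "ppn"
Concatenate remaining + first: "ppn" + "jf" = "ppnjf"

ppnjf


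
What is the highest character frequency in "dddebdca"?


Input: dddebdca
Character counts:
  'a': 1
  'b': 1
  'c': 1
  'd': 4
  'e': 1
Maximum frequency: 4

4


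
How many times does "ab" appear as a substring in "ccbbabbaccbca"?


Searching for "ab" in "ccbbabbaccbca"
Scanning each position:
  Position 0: "cc" => no
  Position 1: "cb" => no
  Position 2: "bb" => no
  Position 3: "ba" => no
  Position 4: "ab" => MATCH
  Position 5: "bb" => no
  Position 6: "ba" => no
  Position 7: "ac" => no
  Position 8: "cc" => no
  Position 9: "cb" => no
  Position 10: "bc" => no
  Position 11: "ca" => no
Total occurrences: 1

1


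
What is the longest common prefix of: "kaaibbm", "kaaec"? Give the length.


Words: kaaibbm, kaaec
  Position 0: all 'k' => match
  Position 1: all 'a' => match
  Position 2: all 'a' => match
  Position 3: ('i', 'e') => mismatch, stop
LCP = "kaa" (length 3)

3


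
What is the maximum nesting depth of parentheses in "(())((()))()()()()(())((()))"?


Input: "(())((()))()()()()(())((()))"
Tracking depth:
  Position 0 '(': depth becomes 1
  Position 1 '(': depth becomes 2
  Position 2 ')': depth becomes 1
  Position 3 ')': depth becomes 0
  Position 4 '(': depth becomes 1
  Position 5 '(': depth becomes 2
  Position 6 '(': depth becomes 3
  Position 7 ')': depth becomes 2
  Position 8 ')': depth becomes 1
  Position 9 ')': depth becomes 0
  Position 10 '(': depth becomes 1
  Position 11 ')': depth becomes 0
  Position 12 '(': depth becomes 1
  Position 13 ')': depth becomes 0
  Position 14 '(': depth becomes 1
  Position 15 ')': depth becomes 0
  Position 16 '(': depth becomes 1
  Position 17 ')': depth becomes 0
  Position 18 '(': depth becomes 1
  Position 19 '(': depth becomes 2
  Position 20 ')': depth becomes 1
  Position 21 ')': depth becomes 0
  Position 22 '(': depth becomes 1
  Position 23 '(': depth becomes 2
  Position 24 '(': depth becomes 3
  Position 25 ')': depth becomes 2
  Position 26 ')': depth becomes 1
  Position 27 ')': depth becomes 0
Maximum depth reached: 3

3


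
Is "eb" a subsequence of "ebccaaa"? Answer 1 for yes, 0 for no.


Check if "eb" is a subsequence of "ebccaaa"
Greedy scan:
  Position 0 ('e'): matches sub[0] = 'e'
  Position 1 ('b'): matches sub[1] = 'b'
  Position 2 ('c'): no match needed
  Position 3 ('c'): no match needed
  Position 4 ('a'): no match needed
  Position 5 ('a'): no match needed
  Position 6 ('a'): no match needed
All 2 characters matched => is a subsequence

1


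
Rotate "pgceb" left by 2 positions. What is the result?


Input: "pgceb", rotate left by 2
First 2 characters: "pg"
Remaining characters: "ceb"
Concatenate remaining + first: "ceb" + "pg" = "cebpg"

cebpg


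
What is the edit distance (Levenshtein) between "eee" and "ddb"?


Computing edit distance: "eee" -> "ddb"
DP table:
           d    d    b
      0    1    2    3
  e   1    1    2    3
  e   2    2    2    3
  e   3    3    3    3
Edit distance = dp[3][3] = 3

3


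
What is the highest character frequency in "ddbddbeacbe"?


Input: ddbddbeacbe
Character counts:
  'a': 1
  'b': 3
  'c': 1
  'd': 4
  'e': 2
Maximum frequency: 4

4


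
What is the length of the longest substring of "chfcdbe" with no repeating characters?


Input: "chfcdbe"
Sliding window (track last position of each char):
  Position 0 ('c'): window [0,0] length 1 -- new best
  Position 1 ('h'): window [0,1] length 2 -- new best
  Position 2 ('f'): window [0,2] length 3 -- new best
  Position 3 ('c'): repeat (last at 0), move window start to 1
  Position 3 ('c'): window [1,3] length 3
  Position 4 ('d'): window [1,4] length 4 -- new best
  Position 5 ('b'): window [1,5] length 5 -- new best
  Position 6 ('e'): window [1,6] length 6 -- new best
Longest substring with no repeats: "hfcdbe" with length 6

6


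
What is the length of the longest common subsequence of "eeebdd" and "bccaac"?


LCS of "eeebdd" and "bccaac"
DP table:
           b    c    c    a    a    c
      0    0    0    0    0    0    0
  e   0    0    0    0    0    0    0
  e   0    0    0    0    0    0    0
  e   0    0    0    0    0    0    0
  b   0    1    1    1    1    1    1
  d   0    1    1    1    1    1    1
  d   0    1    1    1    1    1    1
LCS length = dp[6][6] = 1

1


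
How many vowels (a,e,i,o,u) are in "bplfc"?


Input: bplfc
Checking each character:
  'b' at position 0: consonant
  'p' at position 1: consonant
  'l' at position 2: consonant
  'f' at position 3: consonant
  'c' at position 4: consonant
Total vowels: 0

0


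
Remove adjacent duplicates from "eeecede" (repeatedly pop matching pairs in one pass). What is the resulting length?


Input: eeecede
Stack-based adjacent duplicate removal:
  Read 'e': push. Stack: e
  Read 'e': matches stack top 'e' => pop. Stack: (empty)
  Read 'e': push. Stack: e
  Read 'c': push. Stack: ec
  Read 'e': push. Stack: ece
  Read 'd': push. Stack: eced
  Read 'e': push. Stack: ecede
Final stack: "ecede" (length 5)

5


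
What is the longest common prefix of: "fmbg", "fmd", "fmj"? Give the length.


Words: fmbg, fmd, fmj
  Position 0: all 'f' => match
  Position 1: all 'm' => match
  Position 2: ('b', 'd', 'j') => mismatch, stop
LCP = "fm" (length 2)

2


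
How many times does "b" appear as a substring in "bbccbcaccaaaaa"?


Searching for "b" in "bbccbcaccaaaaa"
Scanning each position:
  Position 0: "b" => MATCH
  Position 1: "b" => MATCH
  Position 2: "c" => no
  Position 3: "c" => no
  Position 4: "b" => MATCH
  Position 5: "c" => no
  Position 6: "a" => no
  Position 7: "c" => no
  Position 8: "c" => no
  Position 9: "a" => no
  Position 10: "a" => no
  Position 11: "a" => no
  Position 12: "a" => no
  Position 13: "a" => no
Total occurrences: 3

3


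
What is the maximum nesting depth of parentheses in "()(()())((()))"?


Input: "()(()())((()))"
Tracking depth:
  Position 0 '(': depth becomes 1
  Position 1 ')': depth becomes 0
  Position 2 '(': depth becomes 1
  Position 3 '(': depth becomes 2
  Position 4 ')': depth becomes 1
  Position 5 '(': depth becomes 2
  Position 6 ')': depth becomes 1
  Position 7 ')': depth becomes 0
  Position 8 '(': depth becomes 1
  Position 9 '(': depth becomes 2
  Position 10 '(': depth becomes 3
  Position 11 ')': depth becomes 2
  Position 12 ')': depth becomes 1
  Position 13 ')': depth becomes 0
Maximum depth reached: 3

3


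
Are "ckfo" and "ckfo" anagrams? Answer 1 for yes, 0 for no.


Strings: "ckfo", "ckfo"
Sorted first:  cfko
Sorted second: cfko
Sorted forms match => anagrams

1


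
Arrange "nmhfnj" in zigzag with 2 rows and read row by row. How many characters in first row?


Zigzag "nmhfnj" into 2 rows:
Placing characters:
  'n' => row 0
  'm' => row 1
  'h' => row 0
  'f' => row 1
  'n' => row 0
  'j' => row 1
Rows:
  Row 0: "nhn"
  Row 1: "mfj"
First row length: 3

3


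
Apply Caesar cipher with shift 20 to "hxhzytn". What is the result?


Caesar cipher: shift "hxhzytn" by 20
  'h' (pos 7) + 20 = pos 1 = 'b'
  'x' (pos 23) + 20 = pos 17 = 'r'
  'h' (pos 7) + 20 = pos 1 = 'b'
  'z' (pos 25) + 20 = pos 19 = 't'
  'y' (pos 24) + 20 = pos 18 = 's'
  't' (pos 19) + 20 = pos 13 = 'n'
  'n' (pos 13) + 20 = pos 7 = 'h'
Result: brbtsnh

brbtsnh


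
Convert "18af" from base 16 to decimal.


Input: "18af" in base 16
Positional expansion:
  Digit '1' (value 1) x 16^3 = 4096
  Digit '8' (value 8) x 16^2 = 2048
  Digit 'a' (value 10) x 16^1 = 160
  Digit 'f' (value 15) x 16^0 = 15
Sum = 6319

6319
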